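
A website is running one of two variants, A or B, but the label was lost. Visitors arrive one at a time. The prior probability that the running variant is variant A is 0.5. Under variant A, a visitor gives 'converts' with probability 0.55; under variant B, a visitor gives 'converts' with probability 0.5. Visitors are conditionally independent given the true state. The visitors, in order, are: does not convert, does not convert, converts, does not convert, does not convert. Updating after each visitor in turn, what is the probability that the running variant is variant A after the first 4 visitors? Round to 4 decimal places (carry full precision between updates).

0.4450

After 'does not convert': P(A) = 0.45·0.5000 / (0.45·0.5000 + 0.5·0.5000) ≈ 0.4737
After 'does not convert': P(A) = 0.45·0.4737 / (0.45·0.4737 + 0.5·0.5263) ≈ 0.4475
After 'converts': P(A) = 0.55·0.4475 / (0.55·0.4475 + 0.5·0.5525) ≈ 0.4712
After 'does not convert': P(A) = 0.45·0.4712 / (0.45·0.4712 + 0.5·0.5288) ≈ 0.4450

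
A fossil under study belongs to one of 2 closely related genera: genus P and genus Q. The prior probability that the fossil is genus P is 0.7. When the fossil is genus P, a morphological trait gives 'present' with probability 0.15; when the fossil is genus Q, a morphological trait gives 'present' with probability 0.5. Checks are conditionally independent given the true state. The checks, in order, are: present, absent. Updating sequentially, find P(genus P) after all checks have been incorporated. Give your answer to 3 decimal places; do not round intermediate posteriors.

Each posterior becomes the prior for the next update.
After 'present': P(genus P) = 0.15·0.7000 / (0.15·0.7000 + 0.5·0.3000) ≈ 0.4118
After 'absent': P(genus P) = 0.85·0.4118 / (0.85·0.4118 + 0.5·0.5882) ≈ 0.5434

0.543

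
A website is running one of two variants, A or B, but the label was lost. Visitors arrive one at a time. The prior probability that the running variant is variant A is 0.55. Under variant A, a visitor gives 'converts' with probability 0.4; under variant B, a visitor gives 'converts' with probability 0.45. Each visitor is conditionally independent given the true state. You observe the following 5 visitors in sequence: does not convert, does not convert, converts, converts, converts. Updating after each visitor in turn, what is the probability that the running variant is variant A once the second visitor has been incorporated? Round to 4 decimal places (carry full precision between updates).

0.5926

After 'does not convert': P(A) = 0.6·0.5500 / (0.6·0.5500 + 0.55·0.4500) ≈ 0.5714
After 'does not convert': P(A) = 0.6·0.5714 / (0.6·0.5714 + 0.55·0.4286) ≈ 0.5926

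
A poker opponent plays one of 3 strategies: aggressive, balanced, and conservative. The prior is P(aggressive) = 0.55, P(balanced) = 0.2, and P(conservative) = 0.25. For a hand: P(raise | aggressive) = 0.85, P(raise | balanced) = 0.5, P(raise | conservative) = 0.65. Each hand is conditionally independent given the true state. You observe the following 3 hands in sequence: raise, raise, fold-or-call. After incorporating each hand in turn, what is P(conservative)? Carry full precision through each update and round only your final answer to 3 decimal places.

0.304

After 'raise': normaliser = 0.85·0.5500 + 0.5·0.2000 + 0.65·0.2500; P(aggressive) ≈ 0.6404, P(balanced) ≈ 0.1370, P(conservative) ≈ 0.2226
After 'raise': normaliser = 0.85·0.6404 + 0.5·0.1370 + 0.65·0.2226; P(aggressive) ≈ 0.7186, P(balanced) ≈ 0.0904, P(conservative) ≈ 0.1910
After 'fold-or-call': normaliser = 0.15·0.7186 + 0.5·0.0904 + 0.35·0.1910; P(aggressive) ≈ 0.4903, P(balanced) ≈ 0.2056, P(conservative) ≈ 0.3041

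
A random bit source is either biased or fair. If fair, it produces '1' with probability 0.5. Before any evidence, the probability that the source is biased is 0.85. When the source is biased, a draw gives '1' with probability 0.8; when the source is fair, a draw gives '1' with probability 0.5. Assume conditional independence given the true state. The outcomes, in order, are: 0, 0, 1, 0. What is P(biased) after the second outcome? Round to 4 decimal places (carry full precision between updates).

Apply Bayes' rule sequentially, carrying P(biased) forward.
After '0': P(biased) = 0.2·0.8500 / (0.2·0.8500 + 0.5·0.1500) ≈ 0.6939
After '0': P(biased) = 0.2·0.6939 / (0.2·0.6939 + 0.5·0.3061) ≈ 0.4755

0.4755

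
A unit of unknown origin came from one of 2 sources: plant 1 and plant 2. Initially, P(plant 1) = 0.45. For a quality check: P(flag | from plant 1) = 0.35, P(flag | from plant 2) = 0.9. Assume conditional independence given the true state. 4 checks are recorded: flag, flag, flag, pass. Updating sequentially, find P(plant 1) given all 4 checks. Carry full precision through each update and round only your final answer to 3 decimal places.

After 'flag': P(plant 1) = 0.35·0.4500 / (0.35·0.4500 + 0.9·0.5500) ≈ 0.2414
After 'flag': P(plant 1) = 0.35·0.2414 / (0.35·0.2414 + 0.9·0.7586) ≈ 0.1101
After 'flag': P(plant 1) = 0.35·0.1101 / (0.35·0.1101 + 0.9·0.8899) ≈ 0.0459
After 'pass': P(plant 1) = 0.65·0.0459 / (0.65·0.0459 + 0.1·0.9541) ≈ 0.2383

0.238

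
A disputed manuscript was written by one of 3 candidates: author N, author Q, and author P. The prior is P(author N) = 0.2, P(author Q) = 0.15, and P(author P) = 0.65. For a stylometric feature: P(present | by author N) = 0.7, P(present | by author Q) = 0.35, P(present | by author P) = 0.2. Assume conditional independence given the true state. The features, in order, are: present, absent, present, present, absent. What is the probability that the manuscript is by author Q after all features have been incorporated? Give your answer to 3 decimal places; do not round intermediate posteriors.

After 'present': normaliser = 0.7·0.2000 + 0.35·0.1500 + 0.2·0.6500; P(author N) ≈ 0.4341, P(author Q) ≈ 0.1628, P(author P) ≈ 0.4031
After 'absent': normaliser = 0.3·0.4341 + 0.65·0.1628 + 0.8·0.4031; P(author N) ≈ 0.2332, P(author Q) ≈ 0.1895, P(author P) ≈ 0.5774
After 'present': normaliser = 0.7·0.2332 + 0.35·0.1895 + 0.2·0.5774; P(author N) ≈ 0.4731, P(author Q) ≈ 0.1922, P(author P) ≈ 0.3347
After 'present': normaliser = 0.7·0.4731 + 0.35·0.1922 + 0.2·0.3347; P(author N) ≈ 0.7116, P(author Q) ≈ 0.1445, P(author P) ≈ 0.1438
After 'absent': normaliser = 0.3·0.7116 + 0.65·0.1445 + 0.8·0.1438; P(author N) ≈ 0.5053, P(author Q) ≈ 0.2224, P(author P) ≈ 0.2724

0.222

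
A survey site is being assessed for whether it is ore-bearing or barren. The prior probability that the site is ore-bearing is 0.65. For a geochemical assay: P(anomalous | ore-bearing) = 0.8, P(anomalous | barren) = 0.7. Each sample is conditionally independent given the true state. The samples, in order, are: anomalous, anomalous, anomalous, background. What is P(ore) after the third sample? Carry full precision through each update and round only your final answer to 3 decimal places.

0.735

After 'anomalous': P(ore) = 0.8·0.6500 / (0.8·0.6500 + 0.7·0.3500) ≈ 0.6797
After 'anomalous': P(ore) = 0.8·0.6797 / (0.8·0.6797 + 0.7·0.3203) ≈ 0.7081
After 'anomalous': P(ore) = 0.8·0.7081 / (0.8·0.7081 + 0.7·0.2919) ≈ 0.7349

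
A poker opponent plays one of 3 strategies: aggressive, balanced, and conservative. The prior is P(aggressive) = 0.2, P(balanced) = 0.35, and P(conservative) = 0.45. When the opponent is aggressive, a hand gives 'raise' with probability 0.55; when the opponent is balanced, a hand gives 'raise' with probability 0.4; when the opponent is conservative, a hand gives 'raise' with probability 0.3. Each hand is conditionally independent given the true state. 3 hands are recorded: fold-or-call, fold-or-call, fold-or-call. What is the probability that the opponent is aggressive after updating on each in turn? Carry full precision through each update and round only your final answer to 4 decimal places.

After 'fold-or-call': normaliser = 0.45·0.2000 + 0.6·0.3500 + 0.7·0.4500; P(aggressive) ≈ 0.1463, P(balanced) ≈ 0.3415, P(conservative) ≈ 0.5122
After 'fold-or-call': normaliser = 0.45·0.1463 + 0.6·0.3415 + 0.7·0.5122; P(aggressive) ≈ 0.1047, P(balanced) ≈ 0.3256, P(conservative) ≈ 0.5698
After 'fold-or-call': normaliser = 0.45·0.1047 + 0.6·0.3256 + 0.7·0.5698; P(aggressive) ≈ 0.0734, P(balanced) ≈ 0.3046, P(conservative) ≈ 0.6219

0.0734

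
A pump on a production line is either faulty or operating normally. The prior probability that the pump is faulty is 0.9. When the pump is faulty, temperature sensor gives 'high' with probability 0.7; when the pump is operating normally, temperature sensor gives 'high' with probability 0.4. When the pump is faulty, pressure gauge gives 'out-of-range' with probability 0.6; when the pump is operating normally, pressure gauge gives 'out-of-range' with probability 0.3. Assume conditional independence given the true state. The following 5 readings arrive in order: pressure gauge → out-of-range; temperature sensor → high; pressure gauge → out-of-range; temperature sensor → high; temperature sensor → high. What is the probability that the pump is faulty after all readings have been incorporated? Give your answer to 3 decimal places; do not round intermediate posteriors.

Each posterior becomes the prior for the next update.
After pressure gauge='out-of-range': P(faulty) = 0.6·0.9000 / (0.6·0.9000 + 0.3·0.1000) ≈ 0.9474
After temperature sensor='high': P(faulty) = 0.7·0.9474 / (0.7·0.9474 + 0.4·0.0526) ≈ 0.9692
After pressure gauge='out-of-range': P(faulty) = 0.6·0.9692 / (0.6·0.9692 + 0.3·0.0308) ≈ 0.9844
After temperature sensor='high': P(faulty) = 0.7·0.9844 / (0.7·0.9844 + 0.4·0.0156) ≈ 0.9910
After temperature sensor='high': P(faulty) = 0.7·0.9910 / (0.7·0.9910 + 0.4·0.0090) ≈ 0.9948

0.995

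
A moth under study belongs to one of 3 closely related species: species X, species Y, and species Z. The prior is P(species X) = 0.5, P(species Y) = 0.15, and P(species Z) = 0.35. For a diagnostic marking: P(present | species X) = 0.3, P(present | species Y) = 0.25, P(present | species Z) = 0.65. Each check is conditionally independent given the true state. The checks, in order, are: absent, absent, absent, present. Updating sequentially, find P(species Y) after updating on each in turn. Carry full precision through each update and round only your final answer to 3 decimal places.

0.205

After 'absent': normaliser = 0.7·0.5000 + 0.75·0.1500 + 0.35·0.3500; P(species X) ≈ 0.5983, P(species Y) ≈ 0.1923, P(species Z) ≈ 0.2094
After 'absent': normaliser = 0.7·0.5983 + 0.75·0.1923 + 0.35·0.2094; P(species X) ≈ 0.6582, P(species Y) ≈ 0.2267, P(species Z) ≈ 0.1152
After 'absent': normaliser = 0.7·0.6582 + 0.75·0.2267 + 0.35·0.1152; P(species X) ≈ 0.6866, P(species Y) ≈ 0.2533, P(species Z) ≈ 0.0601
After 'present': normaliser = 0.3·0.6866 + 0.25·0.2533 + 0.65·0.0601; P(species X) ≈ 0.6680, P(species Y) ≈ 0.2054, P(species Z) ≈ 0.1266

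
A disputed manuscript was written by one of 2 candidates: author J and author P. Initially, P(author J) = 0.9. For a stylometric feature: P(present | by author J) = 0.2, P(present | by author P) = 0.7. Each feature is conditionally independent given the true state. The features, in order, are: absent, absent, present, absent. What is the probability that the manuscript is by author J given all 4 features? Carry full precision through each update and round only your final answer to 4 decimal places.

After 'absent': P(author J) = 0.8·0.9000 / (0.8·0.9000 + 0.3·0.1000) ≈ 0.9600
After 'absent': P(author J) = 0.8·0.9600 / (0.8·0.9600 + 0.3·0.0400) ≈ 0.9846
After 'present': P(author J) = 0.2·0.9846 / (0.2·0.9846 + 0.7·0.0154) ≈ 0.9481
After 'absent': P(author J) = 0.8·0.9481 / (0.8·0.9481 + 0.3·0.0519) ≈ 0.9799

0.9799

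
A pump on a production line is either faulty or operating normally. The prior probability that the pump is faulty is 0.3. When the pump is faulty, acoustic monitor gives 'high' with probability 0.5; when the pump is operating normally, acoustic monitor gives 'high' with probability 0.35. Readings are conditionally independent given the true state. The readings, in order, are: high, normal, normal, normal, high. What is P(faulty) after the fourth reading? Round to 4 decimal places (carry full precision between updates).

After 'high': P(faulty) = 0.5·0.3000 / (0.5·0.3000 + 0.35·0.7000) ≈ 0.3797
After 'normal': P(faulty) = 0.5·0.3797 / (0.5·0.3797 + 0.65·0.6203) ≈ 0.3202
After 'normal': P(faulty) = 0.5·0.3202 / (0.5·0.3202 + 0.65·0.6798) ≈ 0.2659
After 'normal': P(faulty) = 0.5·0.2659 / (0.5·0.2659 + 0.65·0.7341) ≈ 0.2179

0.2179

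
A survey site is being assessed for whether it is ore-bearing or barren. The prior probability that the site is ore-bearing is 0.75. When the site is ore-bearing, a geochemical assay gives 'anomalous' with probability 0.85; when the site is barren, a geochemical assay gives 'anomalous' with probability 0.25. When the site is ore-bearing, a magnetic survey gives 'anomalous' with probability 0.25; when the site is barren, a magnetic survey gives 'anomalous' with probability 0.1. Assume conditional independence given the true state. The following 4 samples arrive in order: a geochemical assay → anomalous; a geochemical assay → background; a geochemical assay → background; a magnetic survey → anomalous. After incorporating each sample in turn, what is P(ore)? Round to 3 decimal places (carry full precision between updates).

0.505

After a geochemical assay='anomalous': P(ore) = 0.85·0.7500 / (0.85·0.7500 + 0.25·0.2500) ≈ 0.9107
After a geochemical assay='background': P(ore) = 0.15·0.9107 / (0.15·0.9107 + 0.75·0.0893) ≈ 0.6711
After a geochemical assay='background': P(ore) = 0.15·0.6711 / (0.15·0.6711 + 0.75·0.3289) ≈ 0.2898
After a magnetic survey='anomalous': P(ore) = 0.25·0.2898 / (0.25·0.2898 + 0.1·0.7102) ≈ 0.5050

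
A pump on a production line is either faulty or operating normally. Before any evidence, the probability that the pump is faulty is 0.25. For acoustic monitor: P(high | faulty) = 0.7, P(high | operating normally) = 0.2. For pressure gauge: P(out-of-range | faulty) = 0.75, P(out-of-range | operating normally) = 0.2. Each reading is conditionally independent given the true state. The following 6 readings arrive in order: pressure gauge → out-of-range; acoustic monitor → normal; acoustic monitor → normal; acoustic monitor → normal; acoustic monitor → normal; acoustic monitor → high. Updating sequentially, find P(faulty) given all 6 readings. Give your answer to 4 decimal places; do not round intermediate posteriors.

0.0796

After pressure gauge='out-of-range': P(faulty) = 0.75·0.2500 / (0.75·0.2500 + 0.2·0.7500) ≈ 0.5556
After acoustic monitor='normal': P(faulty) = 0.3·0.5556 / (0.3·0.5556 + 0.8·0.4444) ≈ 0.3191
After acoustic monitor='normal': P(faulty) = 0.3·0.3191 / (0.3·0.3191 + 0.8·0.6809) ≈ 0.1495
After acoustic monitor='normal': P(faulty) = 0.3·0.1495 / (0.3·0.1495 + 0.8·0.8505) ≈ 0.0618
After acoustic monitor='normal': P(faulty) = 0.3·0.0618 / (0.3·0.0618 + 0.8·0.9382) ≈ 0.0241
After acoustic monitor='high': P(faulty) = 0.7·0.0241 / (0.7·0.0241 + 0.2·0.9759) ≈ 0.0796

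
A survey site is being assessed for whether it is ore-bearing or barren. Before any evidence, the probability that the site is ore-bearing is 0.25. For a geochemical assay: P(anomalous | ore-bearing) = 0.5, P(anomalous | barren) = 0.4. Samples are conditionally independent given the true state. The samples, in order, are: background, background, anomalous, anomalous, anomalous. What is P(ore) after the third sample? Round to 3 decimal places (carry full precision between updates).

After 'background': P(ore) = 0.5·0.2500 / (0.5·0.2500 + 0.6·0.7500) ≈ 0.2174
After 'background': P(ore) = 0.5·0.2174 / (0.5·0.2174 + 0.6·0.7826) ≈ 0.1880
After 'anomalous': P(ore) = 0.5·0.1880 / (0.5·0.1880 + 0.4·0.8120) ≈ 0.2244

0.224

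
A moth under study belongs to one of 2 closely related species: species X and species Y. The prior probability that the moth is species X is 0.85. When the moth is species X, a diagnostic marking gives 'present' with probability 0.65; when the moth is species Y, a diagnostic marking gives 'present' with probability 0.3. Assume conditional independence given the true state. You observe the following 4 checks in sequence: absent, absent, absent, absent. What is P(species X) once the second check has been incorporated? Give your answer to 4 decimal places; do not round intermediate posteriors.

0.5862

After 'absent': P(species X) = 0.35·0.8500 / (0.35·0.8500 + 0.7·0.1500) ≈ 0.7391
After 'absent': P(species X) = 0.35·0.7391 / (0.35·0.7391 + 0.7·0.2609) ≈ 0.5862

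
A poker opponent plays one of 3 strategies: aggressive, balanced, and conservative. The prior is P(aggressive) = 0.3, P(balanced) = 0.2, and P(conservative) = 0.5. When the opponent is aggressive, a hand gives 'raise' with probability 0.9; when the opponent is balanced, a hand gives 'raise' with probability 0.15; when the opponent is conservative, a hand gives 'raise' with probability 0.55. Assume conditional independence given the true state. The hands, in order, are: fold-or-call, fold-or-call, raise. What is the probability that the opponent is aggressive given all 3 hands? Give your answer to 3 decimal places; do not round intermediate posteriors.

0.034

After 'fold-or-call': normaliser = 0.1·0.3000 + 0.85·0.2000 + 0.45·0.5000; P(aggressive) ≈ 0.0706, P(balanced) ≈ 0.4000, P(conservative) ≈ 0.5294
After 'fold-or-call': normaliser = 0.1·0.0706 + 0.85·0.4000 + 0.45·0.5294; P(aggressive) ≈ 0.0121, P(balanced) ≈ 0.5809, P(conservative) ≈ 0.4070
After 'raise': normaliser = 0.9·0.0121 + 0.15·0.5809 + 0.55·0.4070; P(aggressive) ≈ 0.0337, P(balanced) ≈ 0.2707, P(conservative) ≈ 0.6956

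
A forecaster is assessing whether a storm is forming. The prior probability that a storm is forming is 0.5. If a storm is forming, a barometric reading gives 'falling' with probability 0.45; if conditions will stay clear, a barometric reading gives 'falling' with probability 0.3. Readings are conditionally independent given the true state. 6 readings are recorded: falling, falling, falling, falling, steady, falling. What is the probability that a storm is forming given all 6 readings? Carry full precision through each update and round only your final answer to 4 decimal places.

0.8565

Apply Bayes' rule sequentially, carrying P(storm) forward.
After 'falling': P(storm) = 0.45·0.5000 / (0.45·0.5000 + 0.3·0.5000) ≈ 0.6000
After 'falling': P(storm) = 0.45·0.6000 / (0.45·0.6000 + 0.3·0.4000) ≈ 0.6923
After 'falling': P(storm) = 0.45·0.6923 / (0.45·0.6923 + 0.3·0.3077) ≈ 0.7714
After 'falling': P(storm) = 0.45·0.7714 / (0.45·0.7714 + 0.3·0.2286) ≈ 0.8351
After 'steady': P(storm) = 0.55·0.8351 / (0.55·0.8351 + 0.7·0.1649) ≈ 0.7991
After 'falling': P(storm) = 0.45·0.7991 / (0.45·0.7991 + 0.3·0.2009) ≈ 0.8565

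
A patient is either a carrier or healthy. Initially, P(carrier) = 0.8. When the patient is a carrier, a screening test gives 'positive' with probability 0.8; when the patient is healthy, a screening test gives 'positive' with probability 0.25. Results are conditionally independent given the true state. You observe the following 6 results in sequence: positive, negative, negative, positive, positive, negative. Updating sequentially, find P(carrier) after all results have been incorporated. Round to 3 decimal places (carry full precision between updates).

Each posterior becomes the prior for the next update.
After 'positive': P(carrier) = 0.8·0.8000 / (0.8·0.8000 + 0.25·0.2000) ≈ 0.9275
After 'negative': P(carrier) = 0.2·0.9275 / (0.2·0.9275 + 0.75·0.0725) ≈ 0.7734
After 'negative': P(carrier) = 0.2·0.7734 / (0.2·0.7734 + 0.75·0.2266) ≈ 0.4765
After 'positive': P(carrier) = 0.8·0.4765 / (0.8·0.4765 + 0.25·0.5235) ≈ 0.7444
After 'positive': P(carrier) = 0.8·0.7444 / (0.8·0.7444 + 0.25·0.2556) ≈ 0.9031
After 'negative': P(carrier) = 0.2·0.9031 / (0.2·0.9031 + 0.75·0.0969) ≈ 0.7131

0.713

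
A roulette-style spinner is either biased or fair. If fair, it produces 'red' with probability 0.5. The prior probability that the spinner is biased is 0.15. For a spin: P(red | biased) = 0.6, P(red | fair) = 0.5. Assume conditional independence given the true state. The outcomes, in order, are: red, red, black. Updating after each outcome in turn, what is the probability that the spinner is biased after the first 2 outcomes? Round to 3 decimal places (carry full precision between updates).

After 'red': P(biased) = 0.6·0.1500 / (0.6·0.1500 + 0.5·0.8500) ≈ 0.1748
After 'red': P(biased) = 0.6·0.1748 / (0.6·0.1748 + 0.5·0.8252) ≈ 0.2026

0.203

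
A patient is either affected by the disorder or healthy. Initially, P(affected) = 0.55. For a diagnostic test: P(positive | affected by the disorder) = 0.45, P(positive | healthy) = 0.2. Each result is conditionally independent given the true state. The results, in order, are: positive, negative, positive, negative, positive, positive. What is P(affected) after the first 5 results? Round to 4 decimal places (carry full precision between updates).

0.8681

After 'positive': P(affected) = 0.45·0.5500 / (0.45·0.5500 + 0.2·0.4500) ≈ 0.7333
After 'negative': P(affected) = 0.55·0.7333 / (0.55·0.7333 + 0.8·0.2667) ≈ 0.6541
After 'positive': P(affected) = 0.45·0.6541 / (0.45·0.6541 + 0.2·0.3459) ≈ 0.8097
After 'negative': P(affected) = 0.55·0.8097 / (0.55·0.8097 + 0.8·0.1903) ≈ 0.7452
After 'positive': P(affected) = 0.45·0.7452 / (0.45·0.7452 + 0.2·0.2548) ≈ 0.8681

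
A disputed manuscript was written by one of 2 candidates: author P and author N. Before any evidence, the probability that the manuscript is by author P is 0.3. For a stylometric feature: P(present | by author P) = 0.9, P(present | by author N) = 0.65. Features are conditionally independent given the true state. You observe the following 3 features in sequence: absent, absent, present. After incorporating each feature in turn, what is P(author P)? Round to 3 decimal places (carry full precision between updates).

Each posterior becomes the prior for the next update.
After 'absent': P(author P) = 0.1·0.3000 / (0.1·0.3000 + 0.35·0.7000) ≈ 0.1091
After 'absent': P(author P) = 0.1·0.1091 / (0.1·0.1091 + 0.35·0.8909) ≈ 0.0338
After 'present': P(author P) = 0.9·0.0338 / (0.9·0.0338 + 0.65·0.9662) ≈ 0.0462

0.046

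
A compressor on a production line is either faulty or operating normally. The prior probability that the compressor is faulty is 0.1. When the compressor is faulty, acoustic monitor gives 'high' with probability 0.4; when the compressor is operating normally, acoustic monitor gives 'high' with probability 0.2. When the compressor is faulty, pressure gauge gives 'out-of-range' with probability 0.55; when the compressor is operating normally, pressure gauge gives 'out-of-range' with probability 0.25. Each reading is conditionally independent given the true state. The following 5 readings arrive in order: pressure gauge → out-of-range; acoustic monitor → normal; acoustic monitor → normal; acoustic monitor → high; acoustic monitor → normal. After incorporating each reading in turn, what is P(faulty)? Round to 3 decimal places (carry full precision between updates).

0.171

Each posterior becomes the prior for the next update.
After pressure gauge='out-of-range': P(faulty) = 0.55·0.1000 / (0.55·0.1000 + 0.25·0.9000) ≈ 0.1964
After acoustic monitor='normal': P(faulty) = 0.6·0.1964 / (0.6·0.1964 + 0.8·0.8036) ≈ 0.1549
After acoustic monitor='normal': P(faulty) = 0.6·0.1549 / (0.6·0.1549 + 0.8·0.8451) ≈ 0.1209
After acoustic monitor='high': P(faulty) = 0.4·0.1209 / (0.4·0.1209 + 0.2·0.8791) ≈ 0.2157
After acoustic monitor='normal': P(faulty) = 0.6·0.2157 / (0.6·0.2157 + 0.8·0.7843) ≈ 0.1710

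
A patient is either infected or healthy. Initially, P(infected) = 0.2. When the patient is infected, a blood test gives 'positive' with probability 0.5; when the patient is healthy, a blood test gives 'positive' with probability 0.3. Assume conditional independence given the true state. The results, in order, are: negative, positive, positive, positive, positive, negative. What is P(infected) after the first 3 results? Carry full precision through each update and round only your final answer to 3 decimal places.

After 'negative': P(infected) = 0.5·0.2000 / (0.5·0.2000 + 0.7·0.8000) ≈ 0.1515
After 'positive': P(infected) = 0.5·0.1515 / (0.5·0.1515 + 0.3·0.8485) ≈ 0.2294
After 'positive': P(infected) = 0.5·0.2294 / (0.5·0.2294 + 0.3·0.7706) ≈ 0.3316

0.332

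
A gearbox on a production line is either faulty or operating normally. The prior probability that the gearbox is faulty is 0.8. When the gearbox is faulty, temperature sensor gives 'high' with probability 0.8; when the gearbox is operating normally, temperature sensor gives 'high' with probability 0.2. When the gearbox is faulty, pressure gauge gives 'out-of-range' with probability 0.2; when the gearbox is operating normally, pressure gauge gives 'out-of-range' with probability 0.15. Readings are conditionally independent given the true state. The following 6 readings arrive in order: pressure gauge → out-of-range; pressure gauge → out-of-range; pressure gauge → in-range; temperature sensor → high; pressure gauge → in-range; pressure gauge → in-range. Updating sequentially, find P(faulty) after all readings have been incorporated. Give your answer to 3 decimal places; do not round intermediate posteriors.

After pressure gauge='out-of-range': P(faulty) = 0.2·0.8000 / (0.2·0.8000 + 0.15·0.2000) ≈ 0.8421
After pressure gauge='out-of-range': P(faulty) = 0.2·0.8421 / (0.2·0.8421 + 0.15·0.1579) ≈ 0.8767
After pressure gauge='in-range': P(faulty) = 0.8·0.8767 / (0.8·0.8767 + 0.85·0.1233) ≈ 0.8700
After temperature sensor='high': P(faulty) = 0.8·0.8700 / (0.8·0.8700 + 0.2·0.1300) ≈ 0.9640
After pressure gauge='in-range': P(faulty) = 0.8·0.9640 / (0.8·0.9640 + 0.85·0.0360) ≈ 0.9618
After pressure gauge='in-range': P(faulty) = 0.8·0.9618 / (0.8·0.9618 + 0.85·0.0382) ≈ 0.9595

0.960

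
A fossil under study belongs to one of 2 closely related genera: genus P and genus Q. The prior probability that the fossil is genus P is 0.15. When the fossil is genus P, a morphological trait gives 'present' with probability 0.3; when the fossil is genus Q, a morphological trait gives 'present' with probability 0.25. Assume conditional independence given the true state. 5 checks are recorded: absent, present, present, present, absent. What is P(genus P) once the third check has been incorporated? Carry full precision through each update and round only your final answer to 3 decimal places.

0.192

After 'absent': P(genus P) = 0.7·0.1500 / (0.7·0.1500 + 0.75·0.8500) ≈ 0.1414
After 'present': P(genus P) = 0.3·0.1414 / (0.3·0.1414 + 0.25·0.8586) ≈ 0.1650
After 'present': P(genus P) = 0.3·0.1650 / (0.3·0.1650 + 0.25·0.8350) ≈ 0.1917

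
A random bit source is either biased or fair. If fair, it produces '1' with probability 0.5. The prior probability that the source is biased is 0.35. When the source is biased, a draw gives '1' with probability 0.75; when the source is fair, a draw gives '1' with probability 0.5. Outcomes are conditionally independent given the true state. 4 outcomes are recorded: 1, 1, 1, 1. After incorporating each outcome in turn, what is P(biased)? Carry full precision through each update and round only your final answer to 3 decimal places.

0.732

After '1': P(biased) = 0.75·0.3500 / (0.75·0.3500 + 0.5·0.6500) ≈ 0.4468
After '1': P(biased) = 0.75·0.4468 / (0.75·0.4468 + 0.5·0.5532) ≈ 0.5478
After '1': P(biased) = 0.75·0.5478 / (0.75·0.5478 + 0.5·0.4522) ≈ 0.6451
After '1': P(biased) = 0.75·0.6451 / (0.75·0.6451 + 0.5·0.3549) ≈ 0.7316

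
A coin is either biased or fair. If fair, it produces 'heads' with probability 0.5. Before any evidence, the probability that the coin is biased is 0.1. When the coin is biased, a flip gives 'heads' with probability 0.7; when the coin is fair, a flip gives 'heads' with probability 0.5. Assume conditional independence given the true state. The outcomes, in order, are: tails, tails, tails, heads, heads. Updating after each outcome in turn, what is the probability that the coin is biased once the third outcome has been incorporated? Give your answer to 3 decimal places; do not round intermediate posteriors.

0.023

Apply Bayes' rule sequentially, carrying P(biased) forward.
After 'tails': P(biased) = 0.3·0.1000 / (0.3·0.1000 + 0.5·0.9000) ≈ 0.0625
After 'tails': P(biased) = 0.3·0.0625 / (0.3·0.0625 + 0.5·0.9375) ≈ 0.0385
After 'tails': P(biased) = 0.3·0.0385 / (0.3·0.0385 + 0.5·0.9615) ≈ 0.0234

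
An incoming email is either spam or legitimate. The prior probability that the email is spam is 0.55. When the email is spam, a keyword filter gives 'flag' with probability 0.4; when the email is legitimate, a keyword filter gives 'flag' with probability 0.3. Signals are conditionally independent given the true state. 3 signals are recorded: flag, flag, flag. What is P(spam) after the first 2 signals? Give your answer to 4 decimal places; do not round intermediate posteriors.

Apply Bayes' rule sequentially, carrying P(spam) forward.
After 'flag': P(spam) = 0.4·0.5500 / (0.4·0.5500 + 0.3·0.4500) ≈ 0.6197
After 'flag': P(spam) = 0.4·0.6197 / (0.4·0.6197 + 0.3·0.3803) ≈ 0.6848

0.6848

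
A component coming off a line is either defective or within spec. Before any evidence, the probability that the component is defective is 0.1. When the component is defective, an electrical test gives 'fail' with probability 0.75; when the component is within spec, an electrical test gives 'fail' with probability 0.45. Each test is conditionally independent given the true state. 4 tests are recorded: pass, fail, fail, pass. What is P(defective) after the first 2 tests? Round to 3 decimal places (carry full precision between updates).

After 'pass': P(defective) = 0.25·0.1000 / (0.25·0.1000 + 0.55·0.9000) ≈ 0.0481
After 'fail': P(defective) = 0.75·0.0481 / (0.75·0.0481 + 0.45·0.9519) ≈ 0.0776

0.078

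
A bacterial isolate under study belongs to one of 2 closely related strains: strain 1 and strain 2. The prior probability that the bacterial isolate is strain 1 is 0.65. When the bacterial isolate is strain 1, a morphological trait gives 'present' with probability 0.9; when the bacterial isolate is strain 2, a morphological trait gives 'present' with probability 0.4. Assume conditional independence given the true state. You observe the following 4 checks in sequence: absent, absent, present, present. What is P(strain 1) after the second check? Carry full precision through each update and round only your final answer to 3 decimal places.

Each posterior becomes the prior for the next update.
After 'absent': P(strain 1) = 0.1·0.6500 / (0.1·0.6500 + 0.6·0.3500) ≈ 0.2364
After 'absent': P(strain 1) = 0.1·0.2364 / (0.1·0.2364 + 0.6·0.7636) ≈ 0.0491

0.049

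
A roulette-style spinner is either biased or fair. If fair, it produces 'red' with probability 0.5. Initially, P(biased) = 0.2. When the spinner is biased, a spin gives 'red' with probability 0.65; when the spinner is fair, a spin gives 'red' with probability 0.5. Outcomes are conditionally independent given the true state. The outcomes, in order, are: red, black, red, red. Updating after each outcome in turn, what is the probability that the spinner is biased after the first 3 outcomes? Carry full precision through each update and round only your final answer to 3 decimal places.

Each posterior becomes the prior for the next update.
After 'red': P(biased) = 0.65·0.2000 / (0.65·0.2000 + 0.5·0.8000) ≈ 0.2453
After 'black': P(biased) = 0.35·0.2453 / (0.35·0.2453 + 0.5·0.7547) ≈ 0.1853
After 'red': P(biased) = 0.65·0.1853 / (0.65·0.1853 + 0.5·0.8147) ≈ 0.2282

0.228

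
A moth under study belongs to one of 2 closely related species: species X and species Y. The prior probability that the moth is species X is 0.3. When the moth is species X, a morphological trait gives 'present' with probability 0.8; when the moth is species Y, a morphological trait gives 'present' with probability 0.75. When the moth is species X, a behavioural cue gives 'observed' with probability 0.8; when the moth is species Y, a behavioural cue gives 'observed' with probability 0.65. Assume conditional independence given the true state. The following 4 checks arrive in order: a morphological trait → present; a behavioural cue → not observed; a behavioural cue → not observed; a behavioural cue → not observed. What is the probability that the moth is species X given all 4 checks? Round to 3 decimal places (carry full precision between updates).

0.079

After a morphological trait='present': P(species X) = 0.8·0.3000 / (0.8·0.3000 + 0.75·0.7000) ≈ 0.3137
After a behavioural cue='not observed': P(species X) = 0.2·0.3137 / (0.2·0.3137 + 0.35·0.6863) ≈ 0.2071
After a behavioural cue='not observed': P(species X) = 0.2·0.2071 / (0.2·0.2071 + 0.35·0.7929) ≈ 0.1299
After a behavioural cue='not observed': P(species X) = 0.2·0.1299 / (0.2·0.1299 + 0.35·0.8701) ≈ 0.0786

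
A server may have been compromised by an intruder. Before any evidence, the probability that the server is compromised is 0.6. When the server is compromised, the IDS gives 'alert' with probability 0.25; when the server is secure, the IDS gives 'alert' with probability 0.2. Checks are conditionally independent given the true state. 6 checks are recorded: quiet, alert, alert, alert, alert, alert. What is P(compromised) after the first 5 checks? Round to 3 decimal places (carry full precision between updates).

Each posterior becomes the prior for the next update.
After 'quiet': P(compromised) = 0.75·0.6000 / (0.75·0.6000 + 0.8·0.4000) ≈ 0.5844
After 'alert': P(compromised) = 0.25·0.5844 / (0.25·0.5844 + 0.2·0.4156) ≈ 0.6374
After 'alert': P(compromised) = 0.25·0.6374 / (0.25·0.6374 + 0.2·0.3626) ≈ 0.6872
After 'alert': P(compromised) = 0.25·0.6872 / (0.25·0.6872 + 0.2·0.3128) ≈ 0.7331
After 'alert': P(compromised) = 0.25·0.7331 / (0.25·0.7331 + 0.2·0.2669) ≈ 0.7744

0.774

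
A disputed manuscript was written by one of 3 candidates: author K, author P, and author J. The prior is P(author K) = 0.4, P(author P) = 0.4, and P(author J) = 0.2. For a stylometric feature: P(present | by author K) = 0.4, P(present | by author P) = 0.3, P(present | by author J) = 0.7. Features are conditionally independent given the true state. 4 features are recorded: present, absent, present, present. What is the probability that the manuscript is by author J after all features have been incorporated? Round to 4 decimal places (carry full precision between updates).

After 'present': normaliser = 0.4·0.4000 + 0.3·0.4000 + 0.7·0.2000; P(author K) ≈ 0.3810, P(author P) ≈ 0.2857, P(author J) ≈ 0.3333
After 'absent': normaliser = 0.6·0.3810 + 0.7·0.2857 + 0.3·0.3333; P(author K) ≈ 0.4324, P(author P) ≈ 0.3784, P(author J) ≈ 0.1892
After 'present': normaliser = 0.4·0.4324 + 0.3·0.3784 + 0.7·0.1892; P(author K) ≈ 0.4129, P(author P) ≈ 0.2710, P(author J) ≈ 0.3161
After 'present': normaliser = 0.4·0.4129 + 0.3·0.2710 + 0.7·0.3161; P(author K) ≈ 0.3531, P(author P) ≈ 0.1738, P(author J) ≈ 0.4731

0.4731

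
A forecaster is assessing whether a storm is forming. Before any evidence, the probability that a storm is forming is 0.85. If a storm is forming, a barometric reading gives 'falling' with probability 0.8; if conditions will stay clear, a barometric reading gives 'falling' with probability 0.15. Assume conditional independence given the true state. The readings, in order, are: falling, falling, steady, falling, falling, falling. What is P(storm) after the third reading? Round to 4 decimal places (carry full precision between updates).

After 'falling': P(storm) = 0.8·0.8500 / (0.8·0.8500 + 0.15·0.1500) ≈ 0.9680
After 'falling': P(storm) = 0.8·0.9680 / (0.8·0.9680 + 0.15·0.0320) ≈ 0.9938
After 'steady': P(storm) = 0.2·0.9938 / (0.2·0.9938 + 0.85·0.0062) ≈ 0.9743

0.9743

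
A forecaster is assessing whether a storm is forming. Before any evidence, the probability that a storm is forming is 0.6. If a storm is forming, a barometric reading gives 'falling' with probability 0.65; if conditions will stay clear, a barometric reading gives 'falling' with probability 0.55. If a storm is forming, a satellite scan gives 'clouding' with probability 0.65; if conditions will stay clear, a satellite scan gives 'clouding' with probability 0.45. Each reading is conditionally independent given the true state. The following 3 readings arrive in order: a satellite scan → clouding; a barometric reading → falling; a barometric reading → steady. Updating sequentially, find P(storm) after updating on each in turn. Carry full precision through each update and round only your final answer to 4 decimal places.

After a satellite scan='clouding': P(storm) = 0.65·0.6000 / (0.65·0.6000 + 0.45·0.4000) ≈ 0.6842
After a barometric reading='falling': P(storm) = 0.65·0.6842 / (0.65·0.6842 + 0.55·0.3158) ≈ 0.7191
After a barometric reading='steady': P(storm) = 0.35·0.7191 / (0.35·0.7191 + 0.45·0.2809) ≈ 0.6657

0.6657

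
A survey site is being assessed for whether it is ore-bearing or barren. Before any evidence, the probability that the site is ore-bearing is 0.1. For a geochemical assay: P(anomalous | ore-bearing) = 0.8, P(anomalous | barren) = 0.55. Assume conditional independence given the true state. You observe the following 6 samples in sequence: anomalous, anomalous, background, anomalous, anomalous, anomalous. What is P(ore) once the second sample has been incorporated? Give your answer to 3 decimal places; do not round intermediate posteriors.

0.190

After 'anomalous': P(ore) = 0.8·0.1000 / (0.8·0.1000 + 0.55·0.9000) ≈ 0.1391
After 'anomalous': P(ore) = 0.8·0.1391 / (0.8·0.1391 + 0.55·0.8609) ≈ 0.1903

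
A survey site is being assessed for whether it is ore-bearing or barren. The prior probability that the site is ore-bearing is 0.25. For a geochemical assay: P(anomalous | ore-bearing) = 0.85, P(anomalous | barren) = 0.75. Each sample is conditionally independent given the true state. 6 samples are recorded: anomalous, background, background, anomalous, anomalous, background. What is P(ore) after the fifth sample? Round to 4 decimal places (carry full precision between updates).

0.1487

After 'anomalous': P(ore) = 0.85·0.2500 / (0.85·0.2500 + 0.75·0.7500) ≈ 0.2742
After 'background': P(ore) = 0.15·0.2742 / (0.15·0.2742 + 0.25·0.7258) ≈ 0.1848
After 'background': P(ore) = 0.15·0.1848 / (0.15·0.1848 + 0.25·0.8152) ≈ 0.1197
After 'anomalous': P(ore) = 0.85·0.1197 / (0.85·0.1197 + 0.75·0.8803) ≈ 0.1335
After 'anomalous': P(ore) = 0.85·0.1335 / (0.85·0.1335 + 0.75·0.8665) ≈ 0.1487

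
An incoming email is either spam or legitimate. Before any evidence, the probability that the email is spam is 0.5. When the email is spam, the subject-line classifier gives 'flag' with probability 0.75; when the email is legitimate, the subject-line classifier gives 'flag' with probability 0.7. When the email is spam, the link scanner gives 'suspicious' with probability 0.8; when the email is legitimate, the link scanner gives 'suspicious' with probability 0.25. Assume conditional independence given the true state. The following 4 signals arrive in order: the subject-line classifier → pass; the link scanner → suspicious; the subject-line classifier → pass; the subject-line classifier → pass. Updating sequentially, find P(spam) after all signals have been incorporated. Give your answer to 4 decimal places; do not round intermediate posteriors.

After the subject-line classifier='pass': P(spam) = 0.25·0.5000 / (0.25·0.5000 + 0.3·0.5000) ≈ 0.4545
After the link scanner='suspicious': P(spam) = 0.8·0.4545 / (0.8·0.4545 + 0.25·0.5455) ≈ 0.7273
After the subject-line classifier='pass': P(spam) = 0.25·0.7273 / (0.25·0.7273 + 0.3·0.2727) ≈ 0.6897
After the subject-line classifier='pass': P(spam) = 0.25·0.6897 / (0.25·0.6897 + 0.3·0.3103) ≈ 0.6494

0.6494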